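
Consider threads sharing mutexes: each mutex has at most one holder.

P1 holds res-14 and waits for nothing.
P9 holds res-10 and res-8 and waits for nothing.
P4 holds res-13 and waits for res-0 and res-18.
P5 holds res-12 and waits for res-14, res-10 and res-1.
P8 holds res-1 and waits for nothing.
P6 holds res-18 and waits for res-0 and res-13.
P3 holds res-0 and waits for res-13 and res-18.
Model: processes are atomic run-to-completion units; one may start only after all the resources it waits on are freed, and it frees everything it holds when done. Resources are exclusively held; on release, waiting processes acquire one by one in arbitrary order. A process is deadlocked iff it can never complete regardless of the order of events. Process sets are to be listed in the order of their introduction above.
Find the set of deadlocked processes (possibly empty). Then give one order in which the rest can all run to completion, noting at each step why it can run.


Deadlocked: P4, P6 and P3.
Key observation: the loop P4 -> P6 -> P4 blocks itself forever; P3 is caught in further circular waits.
One completion order for the rest: P8, P1, P9, P5.
Verifying each step:
  run P8 (it waits on nothing); releases res-1
  run P1 (it waits on nothing); releases res-14
  run P9 (it waits on nothing); releases res-10 and res-8
  P5: everything it awaited (res-14, res-10 and res-1) is free; runs, freeing res-12


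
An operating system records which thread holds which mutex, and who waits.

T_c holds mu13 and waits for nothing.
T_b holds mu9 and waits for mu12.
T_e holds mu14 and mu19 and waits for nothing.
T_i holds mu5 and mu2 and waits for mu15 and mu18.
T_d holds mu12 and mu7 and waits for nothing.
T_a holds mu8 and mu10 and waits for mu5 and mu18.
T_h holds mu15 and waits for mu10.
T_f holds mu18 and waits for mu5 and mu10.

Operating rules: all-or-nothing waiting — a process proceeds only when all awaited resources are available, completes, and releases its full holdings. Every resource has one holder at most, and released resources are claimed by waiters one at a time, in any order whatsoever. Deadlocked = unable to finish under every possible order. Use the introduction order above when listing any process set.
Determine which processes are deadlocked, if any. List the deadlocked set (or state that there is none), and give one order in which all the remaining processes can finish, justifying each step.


The deadlocked set is T_i, T_a, T_h and T_f.
Key observation: the waits loop around T_i -> T_h -> T_a -> T_i with no way out; T_f is caught in further circular waits.
The rest can finish in the order T_d, T_e, T_b, T_c.
Check, step by step:
  run T_d (it waits on nothing); releases mu12 and mu7
  run T_e (it waits on nothing); releases mu14 and mu19
  T_b: everything it awaited (mu12) is free; runs, freeing mu9
  run T_c (it waits on nothing); releases mu13


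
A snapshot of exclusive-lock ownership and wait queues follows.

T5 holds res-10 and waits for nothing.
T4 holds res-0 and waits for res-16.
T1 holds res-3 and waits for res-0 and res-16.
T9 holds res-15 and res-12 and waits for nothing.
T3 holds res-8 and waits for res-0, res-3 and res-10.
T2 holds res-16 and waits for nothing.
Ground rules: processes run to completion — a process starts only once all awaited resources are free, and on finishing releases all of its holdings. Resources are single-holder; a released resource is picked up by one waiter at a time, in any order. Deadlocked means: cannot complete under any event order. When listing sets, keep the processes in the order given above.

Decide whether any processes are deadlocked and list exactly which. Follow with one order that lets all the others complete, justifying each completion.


No process is deadlocked.
Key observation: the waits form no ring: some process can always run, and its releases unblock the others one by one.
One completion order for the rest: T5, T2, T9, T4, T1, T3.
Check, step by step:
  T5: no waits; runs immediately, freeing res-10
  T2: no waits; runs immediately, freeing res-16
  T9: no waits; runs immediately, freeing res-15 and res-12
  T4 waits on res-16 — all released -> runs and releases res-0
  T1 waits on res-0 and res-16 — all released -> runs and releases res-3
  T3 waits on res-0, res-3 and res-10 — all released -> runs and releases res-8


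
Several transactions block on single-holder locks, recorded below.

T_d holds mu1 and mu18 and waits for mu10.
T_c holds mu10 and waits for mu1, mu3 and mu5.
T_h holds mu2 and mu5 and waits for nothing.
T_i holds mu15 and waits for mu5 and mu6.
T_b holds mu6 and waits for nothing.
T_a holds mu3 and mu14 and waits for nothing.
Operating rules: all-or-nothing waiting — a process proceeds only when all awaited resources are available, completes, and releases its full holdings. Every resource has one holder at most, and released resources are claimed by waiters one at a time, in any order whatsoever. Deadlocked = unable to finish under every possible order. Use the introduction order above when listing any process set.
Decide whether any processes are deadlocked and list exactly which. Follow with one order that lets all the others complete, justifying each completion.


Deadlocked set: T_d and T_c.
Key observation: the knot is the closed ring of waits T_d -> T_c -> T_d; no other process is dragged down with it.
The rest can finish in the order T_b, T_a, T_h, T_i.
Check, step by step:
  T_b waits on nothing -> runs at once and releases mu6
  T_a waits on nothing -> runs at once and releases mu3 and mu14
  T_h waits on nothing -> runs at once and releases mu2 and mu5
  run T_i (all its waits — mu5 and mu6 — are resolved); releases mu15


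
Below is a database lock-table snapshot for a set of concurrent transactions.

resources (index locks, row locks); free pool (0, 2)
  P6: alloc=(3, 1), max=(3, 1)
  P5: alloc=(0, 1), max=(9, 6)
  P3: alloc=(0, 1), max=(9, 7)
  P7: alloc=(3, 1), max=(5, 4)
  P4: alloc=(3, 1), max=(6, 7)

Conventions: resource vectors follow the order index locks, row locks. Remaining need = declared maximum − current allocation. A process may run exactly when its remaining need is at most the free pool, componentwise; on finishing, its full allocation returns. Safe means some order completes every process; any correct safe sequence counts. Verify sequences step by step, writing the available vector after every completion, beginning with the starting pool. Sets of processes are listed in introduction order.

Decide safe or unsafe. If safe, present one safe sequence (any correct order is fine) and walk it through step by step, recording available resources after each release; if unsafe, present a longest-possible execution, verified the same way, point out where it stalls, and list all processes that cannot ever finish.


The state is UNSAFE.
Key observation: the pool after P6, P7 is (6, 4); every surviving request exceeds it in row locks, so progress ends there.
Going as far as possible: P6, P7; after that, nothing fits. Verifying each step:
  pool = (0, 2)
  run P6 (needs (0, 0), free (0, 2)); after release of (3, 1) the pool is (3, 3)
  run P7 (needs (2, 3), free (3, 3)); after release of (3, 1) the pool is (6, 4)
  P5 cannot run: need (9, 5) vs free (6, 4) (insufficient index locks and row locks)
  P3 cannot run: need (9, 6) vs free (6, 4) (insufficient index locks and row locks)
  P4 cannot run: need (3, 6) vs free (6, 4) (insufficient row locks)
Permanently blocked: P5, P3 and P4.


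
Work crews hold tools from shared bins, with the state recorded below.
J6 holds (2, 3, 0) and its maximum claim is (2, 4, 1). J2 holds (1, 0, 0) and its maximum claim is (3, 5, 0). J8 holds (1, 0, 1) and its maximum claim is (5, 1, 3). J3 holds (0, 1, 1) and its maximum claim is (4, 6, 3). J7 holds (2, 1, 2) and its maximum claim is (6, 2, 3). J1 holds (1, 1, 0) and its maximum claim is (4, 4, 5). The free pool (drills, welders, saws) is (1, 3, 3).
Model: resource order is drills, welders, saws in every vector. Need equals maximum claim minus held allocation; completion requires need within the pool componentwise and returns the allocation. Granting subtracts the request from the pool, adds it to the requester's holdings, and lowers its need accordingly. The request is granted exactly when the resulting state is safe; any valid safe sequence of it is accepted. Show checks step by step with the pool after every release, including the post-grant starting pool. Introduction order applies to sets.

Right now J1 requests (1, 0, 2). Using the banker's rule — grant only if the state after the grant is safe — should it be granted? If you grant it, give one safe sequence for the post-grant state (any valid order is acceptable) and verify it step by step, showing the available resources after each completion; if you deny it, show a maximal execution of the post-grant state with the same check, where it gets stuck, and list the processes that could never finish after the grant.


DENY. Granting would leave the state unsafe.
Key observation: after J6, J2 the pool peaks at (3, 6, 1), and each blocked process is short somewhere: J8 on drills, saws; J3 on drills, saws; J7 on drills; J1 on saws.
On the post-grant state, J6, J2 is a maximal run — nothing extends it. Walking it through:
  pool = (0, 3, 1)
  J6: need (0, 1, 1) fits (0, 3, 1); releases (2, 3, 0), pool now (2, 6, 1)
  J2: need (2, 5, 0) fits (2, 6, 1); releases (1, 0, 0), pool now (3, 6, 1)
  blocked: J8 wants (4, 1, 2), pool (3, 6, 1) — not enough drills and saws
  blocked: J3 wants (4, 5, 2), pool (3, 6, 1) — not enough drills and saws
  blocked: J7 wants (4, 1, 1), pool (3, 6, 1) — not enough drills
  blocked: J1 wants (2, 3, 3), pool (3, 6, 1) — not enough saws
Post-grant, the permanently blocked set is J8, J3, J7 and J1.


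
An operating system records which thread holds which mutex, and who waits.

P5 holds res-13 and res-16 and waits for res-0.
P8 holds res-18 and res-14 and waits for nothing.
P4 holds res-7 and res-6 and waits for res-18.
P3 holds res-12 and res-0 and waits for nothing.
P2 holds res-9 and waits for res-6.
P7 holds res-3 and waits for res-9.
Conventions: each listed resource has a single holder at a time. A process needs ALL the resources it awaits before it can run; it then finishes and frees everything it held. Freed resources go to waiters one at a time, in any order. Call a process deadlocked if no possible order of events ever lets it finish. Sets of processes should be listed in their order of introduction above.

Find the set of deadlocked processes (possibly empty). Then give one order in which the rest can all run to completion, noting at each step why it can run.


The deadlocked set is empty.
Key observation: there is no circular wait here — follow any chain and it reaches a process that is free to run now.
The rest can finish in the order P8, P4, P2, P3, P7, P5.
Walking it through:
  P8: no waits; runs immediately, freeing res-18 and res-14
  run P4 (all its waits — res-18 — are resolved); releases res-7 and res-6
  run P2 (all its waits — res-6 — are resolved); releases res-9
  P3: no waits; runs immediately, freeing res-12 and res-0
  run P7 (all its waits — res-9 — are resolved); releases res-3
  run P5 (all its waits — res-0 — are resolved); releases res-13 and res-16


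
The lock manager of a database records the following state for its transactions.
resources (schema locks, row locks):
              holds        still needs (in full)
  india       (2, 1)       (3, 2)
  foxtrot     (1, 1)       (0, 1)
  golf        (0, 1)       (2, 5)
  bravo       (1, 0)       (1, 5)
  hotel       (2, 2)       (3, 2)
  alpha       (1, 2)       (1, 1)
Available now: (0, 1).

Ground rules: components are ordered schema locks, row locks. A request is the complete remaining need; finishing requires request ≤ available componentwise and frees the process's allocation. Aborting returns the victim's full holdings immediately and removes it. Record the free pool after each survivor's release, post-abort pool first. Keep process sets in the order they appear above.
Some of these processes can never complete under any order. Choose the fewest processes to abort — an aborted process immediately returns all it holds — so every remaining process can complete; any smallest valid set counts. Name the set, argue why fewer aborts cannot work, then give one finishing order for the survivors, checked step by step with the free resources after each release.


The answer: abort golf.
Key observation: the returned (0, 1) from golf is what brings bravo — unrunnable before, under any order — into play at step 3.
Why nothing smaller works: aborting no one leaves the state deadlocked as given.
The survivors complete as foxtrot, alpha, bravo, hotel, india. Step-by-step check (starting from the post-abort pool):
  pool = (0, 2)
  foxtrot: need (0, 1) fits (0, 2); releases (1, 1), pool now (1, 3)
  alpha: need (1, 1) fits (1, 3); releases (1, 2), pool now (2, 5)
  bravo: need (1, 5) fits (2, 5); releases (1, 0), pool now (3, 5)
  hotel: need (3, 2) fits (3, 5); releases (2, 2), pool now (5, 7)
  india: need (3, 2) fits (5, 7); releases (2, 1), pool now (7, 8)


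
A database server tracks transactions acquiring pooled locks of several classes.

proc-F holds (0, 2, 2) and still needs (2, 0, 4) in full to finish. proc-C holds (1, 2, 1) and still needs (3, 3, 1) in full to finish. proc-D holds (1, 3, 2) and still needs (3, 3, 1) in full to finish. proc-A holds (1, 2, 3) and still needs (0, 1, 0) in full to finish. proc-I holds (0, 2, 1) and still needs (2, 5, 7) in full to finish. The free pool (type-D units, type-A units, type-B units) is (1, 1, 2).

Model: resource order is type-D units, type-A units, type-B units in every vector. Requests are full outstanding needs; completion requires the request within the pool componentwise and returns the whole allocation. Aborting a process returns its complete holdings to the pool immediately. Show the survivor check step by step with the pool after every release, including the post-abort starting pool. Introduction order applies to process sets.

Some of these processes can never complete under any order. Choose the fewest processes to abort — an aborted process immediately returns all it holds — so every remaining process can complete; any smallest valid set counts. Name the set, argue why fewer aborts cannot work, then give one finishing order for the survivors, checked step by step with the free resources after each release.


Abort proc-C.
Key observation: proc-D was stuck for good until proc-C gave back (1, 2, 1); in the order shown it finishes at step 4.
No smaller set exists: with zero aborts the deadlock remains.
The survivors complete as proc-A, proc-F, proc-I, proc-D. Check, step by step (starting from the post-abort pool):
  pool = (2, 3, 3)
  run proc-A (needs (0, 1, 0), free (2, 3, 3)); after release of (1, 2, 3) the pool is (3, 5, 6)
  run proc-F (needs (2, 0, 4), free (3, 5, 6)); after release of (0, 2, 2) the pool is (3, 7, 8)
  run proc-I (needs (2, 5, 7), free (3, 7, 8)); after release of (0, 2, 1) the pool is (3, 9, 9)
  run proc-D (needs (3, 3, 1), free (3, 9, 9)); after release of (1, 3, 2) the pool is (4, 12, 11)


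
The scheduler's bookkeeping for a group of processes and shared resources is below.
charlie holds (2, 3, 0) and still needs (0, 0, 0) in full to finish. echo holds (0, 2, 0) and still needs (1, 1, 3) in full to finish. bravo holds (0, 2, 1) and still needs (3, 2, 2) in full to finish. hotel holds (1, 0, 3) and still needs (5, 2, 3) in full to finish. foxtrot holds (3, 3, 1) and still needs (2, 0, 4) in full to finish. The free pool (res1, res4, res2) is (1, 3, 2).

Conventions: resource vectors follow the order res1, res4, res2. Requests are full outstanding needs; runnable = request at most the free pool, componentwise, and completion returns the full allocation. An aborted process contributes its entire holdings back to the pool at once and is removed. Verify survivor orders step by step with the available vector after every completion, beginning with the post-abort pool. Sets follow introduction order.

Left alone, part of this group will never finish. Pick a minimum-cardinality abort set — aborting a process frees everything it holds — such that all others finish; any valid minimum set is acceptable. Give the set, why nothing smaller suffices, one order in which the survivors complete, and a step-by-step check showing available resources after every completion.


Abort foxtrot.
Key observation: no ordering could ever have run hotel before the abort of foxtrot; with (3, 3, 1) back in the pool it fits at step 4.
Why nothing smaller works: aborting no one leaves the state deadlocked as given.
The survivors complete as echo, bravo, charlie, hotel. Step-by-step check (starting from the post-abort pool):
  pool = (4, 6, 3)
  echo: need (1, 1, 3) fits (4, 6, 3); releases (0, 2, 0), pool now (4, 8, 3)
  bravo: need (3, 2, 2) fits (4, 8, 3); releases (0, 2, 1), pool now (4, 10, 4)
  charlie: need (0, 0, 0) fits (4, 10, 4); releases (2, 3, 0), pool now (6, 13, 4)
  hotel: need (5, 2, 3) fits (6, 13, 4); releases (1, 0, 3), pool now (7, 13, 7)


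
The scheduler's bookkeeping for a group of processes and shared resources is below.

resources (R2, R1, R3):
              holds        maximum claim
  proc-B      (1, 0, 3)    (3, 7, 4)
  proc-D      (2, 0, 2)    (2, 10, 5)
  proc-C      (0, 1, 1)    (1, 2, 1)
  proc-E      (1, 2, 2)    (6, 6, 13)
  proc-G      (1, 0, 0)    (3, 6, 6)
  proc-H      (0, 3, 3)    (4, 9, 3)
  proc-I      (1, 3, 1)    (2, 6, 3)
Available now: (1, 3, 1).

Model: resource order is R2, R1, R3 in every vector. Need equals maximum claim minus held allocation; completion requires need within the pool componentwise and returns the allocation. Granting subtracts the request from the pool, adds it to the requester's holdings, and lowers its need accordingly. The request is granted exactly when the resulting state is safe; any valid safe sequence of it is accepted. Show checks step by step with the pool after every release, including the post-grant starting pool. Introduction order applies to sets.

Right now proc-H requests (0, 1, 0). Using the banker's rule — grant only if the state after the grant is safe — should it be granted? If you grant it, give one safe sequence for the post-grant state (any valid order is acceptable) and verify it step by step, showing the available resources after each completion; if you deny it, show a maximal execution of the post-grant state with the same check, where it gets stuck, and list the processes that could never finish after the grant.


DENY. Granting would leave the state unsafe.
Key observation: after proc-C, proc-I the pool peaks at (2, 6, 3), and each blocked process is short somewhere: proc-B on R1; proc-D on R1; proc-E on R2, R3; proc-G on R3; proc-H on R2.
After a pretend grant, a maximal execution: proc-C, proc-I — then nothing else fits. Walking it through:
  pool = (1, 2, 1)
  proc-C: need (1, 1, 0) fits (1, 2, 1); releases (0, 1, 1), pool now (1, 3, 2)
  proc-I: need (1, 3, 2) fits (1, 3, 2); releases (1, 3, 1), pool now (2, 6, 3)
  proc-B cannot run: need (2, 7, 1) vs free (2, 6, 3) (insufficient R1)
  proc-D cannot run: need (0, 10, 3) vs free (2, 6, 3) (insufficient R1)
  proc-E cannot run: need (5, 4, 11) vs free (2, 6, 3) (insufficient R2 and R3)
  proc-G cannot run: need (2, 6, 6) vs free (2, 6, 3) (insufficient R3)
  proc-H cannot run: need (4, 5, 0) vs free (2, 6, 3) (insufficient R2)
Had the request been granted, proc-B, proc-D, proc-E, proc-G and proc-H could never finish.


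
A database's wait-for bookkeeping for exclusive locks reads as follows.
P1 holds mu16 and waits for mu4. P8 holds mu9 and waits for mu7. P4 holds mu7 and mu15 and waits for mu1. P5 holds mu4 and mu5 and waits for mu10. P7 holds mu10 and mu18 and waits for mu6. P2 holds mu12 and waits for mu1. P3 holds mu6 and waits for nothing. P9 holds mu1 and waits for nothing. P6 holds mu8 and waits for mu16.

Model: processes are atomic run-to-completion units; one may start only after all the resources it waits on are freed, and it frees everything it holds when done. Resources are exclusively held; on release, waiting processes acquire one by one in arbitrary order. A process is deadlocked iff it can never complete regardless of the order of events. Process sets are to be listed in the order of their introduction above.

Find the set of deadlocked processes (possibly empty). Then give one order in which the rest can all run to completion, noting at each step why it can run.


The deadlocked set is empty.
Key observation: the waits form no ring: some process can always run, and its releases unblock the others one by one.
The rest can finish in the order P3, P9, P7, P4, P2, P8, P5, P1, P6.
Verifying each step:
  P3 waits on nothing -> runs at once and releases mu6
  P9 waits on nothing -> runs at once and releases mu1
  P7 waits on mu6 — all released -> runs and releases mu10 and mu18
  P4 waits on mu1 — all released -> runs and releases mu7 and mu15
  P2 waits on mu1 — all released -> runs and releases mu12
  P8 waits on mu7 — all released -> runs and releases mu9
  P5 waits on mu10 — all released -> runs and releases mu4 and mu5
  P1 waits on mu4 — all released -> runs and releases mu16
  P6 waits on mu16 — all released -> runs and releases mu8


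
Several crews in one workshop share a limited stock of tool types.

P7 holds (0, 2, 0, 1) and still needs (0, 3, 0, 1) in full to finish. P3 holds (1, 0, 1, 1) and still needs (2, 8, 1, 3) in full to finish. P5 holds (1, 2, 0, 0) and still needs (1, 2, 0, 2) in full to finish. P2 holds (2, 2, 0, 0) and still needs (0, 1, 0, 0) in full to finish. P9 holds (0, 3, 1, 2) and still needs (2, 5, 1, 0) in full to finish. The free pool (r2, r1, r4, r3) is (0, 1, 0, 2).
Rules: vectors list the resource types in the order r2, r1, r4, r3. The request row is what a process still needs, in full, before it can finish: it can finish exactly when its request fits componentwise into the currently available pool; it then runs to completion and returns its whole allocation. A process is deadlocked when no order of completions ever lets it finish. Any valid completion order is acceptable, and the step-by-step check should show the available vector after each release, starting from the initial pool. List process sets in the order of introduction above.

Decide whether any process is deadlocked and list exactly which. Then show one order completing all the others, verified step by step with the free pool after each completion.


Deadlocked: P3 and P9.
Key observation: the pool after P2, P5, P7 is (3, 7, 0, 3); every surviving request exceeds it in r4, so progress ends there.
One completion order for the rest: P2, P5, P7. Verifying each step:
  pool = (0, 1, 0, 2)
  run P2 (needs (0, 1, 0, 0), free (0, 1, 0, 2)); after release of (2, 2, 0, 0) the pool is (2, 3, 0, 2)
  run P5 (needs (1, 2, 0, 2), free (2, 3, 0, 2)); after release of (1, 2, 0, 0) the pool is (3, 5, 0, 2)
  run P7 (needs (0, 3, 0, 1), free (3, 5, 0, 2)); after release of (0, 2, 0, 1) the pool is (3, 7, 0, 3)
The blocked processes can never fit:
  P3 cannot run: need (2, 8, 1, 3) vs free (3, 7, 0, 3) (insufficient r1 and r4)
  P9 cannot run: need (2, 5, 1, 0) vs free (3, 7, 0, 3) (insufficient r4)


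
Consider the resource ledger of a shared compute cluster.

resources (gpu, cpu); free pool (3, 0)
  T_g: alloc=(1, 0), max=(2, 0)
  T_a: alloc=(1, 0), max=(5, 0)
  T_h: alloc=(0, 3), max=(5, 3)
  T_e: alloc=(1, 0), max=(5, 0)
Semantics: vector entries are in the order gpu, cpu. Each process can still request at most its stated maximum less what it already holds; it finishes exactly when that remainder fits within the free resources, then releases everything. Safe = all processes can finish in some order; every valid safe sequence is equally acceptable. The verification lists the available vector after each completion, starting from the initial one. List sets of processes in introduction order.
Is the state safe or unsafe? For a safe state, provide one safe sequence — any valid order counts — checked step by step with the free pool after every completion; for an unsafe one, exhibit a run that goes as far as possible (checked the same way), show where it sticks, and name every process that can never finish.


The state is SAFE; one workable sequence: T_g, T_e, T_h, T_a.
Key observation: reading the order forward, T_e is the first process whose need (4, 0) meets the free pool (4, 0) exactly on a resource it requests.
Step-by-step check:
  pool = (3, 0)
  run T_g (needs (1, 0), free (3, 0)); after release of (1, 0) the pool is (4, 0)
  run T_e (needs (4, 0), free (4, 0)); after release of (1, 0) the pool is (5, 0)
  run T_h (needs (5, 0), free (5, 0)); after release of (0, 3) the pool is (5, 3)
  run T_a (needs (4, 0), free (5, 3)); after release of (1, 0) the pool is (6, 3)


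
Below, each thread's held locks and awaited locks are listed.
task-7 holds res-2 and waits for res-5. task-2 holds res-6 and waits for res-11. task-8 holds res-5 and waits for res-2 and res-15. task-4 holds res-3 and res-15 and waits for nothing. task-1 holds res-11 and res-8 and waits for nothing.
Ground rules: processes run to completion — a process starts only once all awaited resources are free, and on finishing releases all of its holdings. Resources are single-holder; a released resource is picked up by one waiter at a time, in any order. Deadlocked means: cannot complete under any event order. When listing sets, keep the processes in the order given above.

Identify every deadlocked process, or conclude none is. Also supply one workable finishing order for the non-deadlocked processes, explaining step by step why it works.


The deadlocked set is task-7 and task-8.
Key observation: the wait chain closes on itself along task-7 -> task-8 -> task-7; no other process is dragged down with it.
A valid finishing order for the others: task-1, task-4, task-2.
Walking it through:
  task-1: no waits; runs immediately, freeing res-11 and res-8
  task-4: no waits; runs immediately, freeing res-3 and res-15
  run task-2 (all its waits — res-11 — are resolved); releases res-6


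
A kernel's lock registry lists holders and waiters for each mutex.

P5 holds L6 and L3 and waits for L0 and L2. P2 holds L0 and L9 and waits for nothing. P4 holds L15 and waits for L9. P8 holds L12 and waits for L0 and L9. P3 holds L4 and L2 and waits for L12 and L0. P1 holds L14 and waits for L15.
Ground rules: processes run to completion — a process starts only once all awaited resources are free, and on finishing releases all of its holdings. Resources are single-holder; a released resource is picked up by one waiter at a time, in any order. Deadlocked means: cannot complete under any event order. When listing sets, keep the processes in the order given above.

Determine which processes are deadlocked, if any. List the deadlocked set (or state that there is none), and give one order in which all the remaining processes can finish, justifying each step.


The deadlocked set is empty.
Key observation: no waiting chain loops back on itself — every chain ends at a process that waits on nothing, so everyone eventually runs.
A valid finishing order for the others: P2, P8, P4, P3, P5, P1.
Step-by-step check:
  P2: no waits; runs immediately, freeing L0 and L9
  P8 waits on L0 and L9 — all released -> runs and releases L12
  P4 waits on L9 — all released -> runs and releases L15
  P3 waits on L12 and L0 — all released -> runs and releases L4 and L2
  P5 waits on L0 and L2 — all released -> runs and releases L6 and L3
  P1 waits on L15 — all released -> runs and releases L14


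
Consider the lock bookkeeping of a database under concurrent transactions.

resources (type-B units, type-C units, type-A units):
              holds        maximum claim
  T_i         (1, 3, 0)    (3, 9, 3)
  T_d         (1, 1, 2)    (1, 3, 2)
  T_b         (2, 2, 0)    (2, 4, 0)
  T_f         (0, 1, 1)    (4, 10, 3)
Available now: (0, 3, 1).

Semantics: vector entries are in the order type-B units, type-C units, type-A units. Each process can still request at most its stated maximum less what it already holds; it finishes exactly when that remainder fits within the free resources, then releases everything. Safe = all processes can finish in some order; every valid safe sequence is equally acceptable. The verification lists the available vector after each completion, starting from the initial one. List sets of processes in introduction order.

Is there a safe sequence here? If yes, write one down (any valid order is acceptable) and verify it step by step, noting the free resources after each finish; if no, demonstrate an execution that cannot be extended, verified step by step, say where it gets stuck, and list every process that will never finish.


SAFE, for example via the order T_b, T_d, T_i, T_f.
Key observation: T_i is the earliest step where a requested resource binds exactly: need (2, 6, 3), pool (3, 6, 3) at its turn.
Verifying each step:
  pool = (0, 3, 1)
  run T_b (needs (0, 2, 0), free (0, 3, 1)); after release of (2, 2, 0) the pool is (2, 5, 1)
  run T_d (needs (0, 2, 0), free (2, 5, 1)); after release of (1, 1, 2) the pool is (3, 6, 3)
  run T_i (needs (2, 6, 3), free (3, 6, 3)); after release of (1, 3, 0) the pool is (4, 9, 3)
  run T_f (needs (4, 9, 2), free (4, 9, 3)); after release of (0, 1, 1) the pool is (4, 10, 4)


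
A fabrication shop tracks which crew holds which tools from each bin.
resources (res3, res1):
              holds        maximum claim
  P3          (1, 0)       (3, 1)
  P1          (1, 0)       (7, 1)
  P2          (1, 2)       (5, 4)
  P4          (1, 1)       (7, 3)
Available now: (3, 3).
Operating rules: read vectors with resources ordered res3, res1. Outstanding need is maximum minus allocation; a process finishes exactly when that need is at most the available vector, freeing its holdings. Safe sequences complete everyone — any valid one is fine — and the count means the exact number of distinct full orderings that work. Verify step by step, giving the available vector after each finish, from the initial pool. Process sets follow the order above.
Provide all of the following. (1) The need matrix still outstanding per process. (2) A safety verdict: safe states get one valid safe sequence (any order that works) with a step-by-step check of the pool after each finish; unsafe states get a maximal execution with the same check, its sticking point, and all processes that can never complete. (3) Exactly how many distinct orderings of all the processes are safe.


(1) Remaining need (order res3, res1):
  P3: (2, 1)
  P1: (6, 1)
  P2: (4, 2)
  P4: (6, 2)
(2) UNSAFE — no complete ordering exists.
Key observation: once P3, P2 finish, the pool peaks at (5, 5) — and every remaining process still needs more res3 than that.
A maximal execution: P3, P2 — then nothing else fits. Walking it through:
  pool = (3, 3)
  P3 needs (2, 1) <= (3, 3) -> finishes; pool += (1, 0) = (4, 3)
  P2 needs (4, 2) <= (4, 3) -> finishes; pool += (1, 2) = (5, 5)
  P1 cannot run: need (6, 1) vs free (5, 5) (insufficient res3)
  P4 cannot run: need (6, 2) vs free (5, 5) (insufficient res3)
Permanently blocked: P1 and P4.
(3) Exactly 0 of the possible complete orderings are safe sequences.


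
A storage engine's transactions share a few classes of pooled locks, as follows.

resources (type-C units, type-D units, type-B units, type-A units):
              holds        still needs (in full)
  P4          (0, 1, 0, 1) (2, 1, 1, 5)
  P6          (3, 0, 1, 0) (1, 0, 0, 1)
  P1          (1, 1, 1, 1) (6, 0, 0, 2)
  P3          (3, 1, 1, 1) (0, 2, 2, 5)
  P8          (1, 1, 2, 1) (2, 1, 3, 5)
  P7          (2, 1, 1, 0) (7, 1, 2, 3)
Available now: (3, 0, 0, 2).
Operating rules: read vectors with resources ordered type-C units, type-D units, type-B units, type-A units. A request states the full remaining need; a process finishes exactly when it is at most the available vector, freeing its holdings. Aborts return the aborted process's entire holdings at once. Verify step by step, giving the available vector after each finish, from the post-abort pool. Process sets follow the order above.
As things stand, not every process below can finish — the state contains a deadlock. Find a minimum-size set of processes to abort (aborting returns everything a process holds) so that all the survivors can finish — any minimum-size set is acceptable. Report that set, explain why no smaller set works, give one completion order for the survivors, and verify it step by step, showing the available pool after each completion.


Minimum abort set: P3 and P8.
Key observation: the deadlocked P4 becomes finishable only because P3 and P8 released (4, 2, 3, 2); it completes at step 3 below.
Minimality, checking each single-abort alternative: P4 alone leaves P3 blocked (short on type-A units); P6 alone leaves P4 blocked (short on type-A units); P1 alone leaves P4 blocked (short on type-A units); P3 alone leaves P4 blocked (short on type-A units); P8 alone leaves P4 blocked (short on type-A units); P7 alone leaves P4 blocked (short on type-A units).
One survivor order: P1, P7, P4, P6. Check, step by step (post-abort pool first):
  pool = (7, 2, 3, 4)
  run P1 (needs (6, 0, 0, 2), free (7, 2, 3, 4)); after release of (1, 1, 1, 1) the pool is (8, 3, 4, 5)
  run P7 (needs (7, 1, 2, 3), free (8, 3, 4, 5)); after release of (2, 1, 1, 0) the pool is (10, 4, 5, 5)
  run P4 (needs (2, 1, 1, 5), free (10, 4, 5, 5)); after release of (0, 1, 0, 1) the pool is (10, 5, 5, 6)
  run P6 (needs (1, 0, 0, 1), free (10, 5, 5, 6)); after release of (3, 0, 1, 0) the pool is (13, 5, 6, 6)


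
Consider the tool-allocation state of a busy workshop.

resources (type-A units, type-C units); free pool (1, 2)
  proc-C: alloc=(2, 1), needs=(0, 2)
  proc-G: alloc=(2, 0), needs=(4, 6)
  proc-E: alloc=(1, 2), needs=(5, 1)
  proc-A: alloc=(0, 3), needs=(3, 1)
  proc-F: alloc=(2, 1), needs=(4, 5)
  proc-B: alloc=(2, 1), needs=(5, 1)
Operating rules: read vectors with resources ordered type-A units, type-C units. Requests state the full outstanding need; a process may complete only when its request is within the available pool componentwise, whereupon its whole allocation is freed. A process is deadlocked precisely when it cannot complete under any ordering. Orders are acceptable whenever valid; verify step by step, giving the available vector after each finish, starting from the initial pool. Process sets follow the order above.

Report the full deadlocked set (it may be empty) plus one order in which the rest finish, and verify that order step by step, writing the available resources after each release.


The deadlocked set is proc-G, proc-E, proc-F and proc-B.
Key observation: proc-C, proc-A can finish, but then (3, 6) is all there is, and the blocked group's type-A units demands exceed it.
One completion order for the rest: proc-C, proc-A. Check, step by step:
  pool = (1, 2)
  proc-C: need (0, 2) fits (1, 2); releases (2, 1), pool now (3, 3)
  proc-A: need (3, 1) fits (3, 3); releases (0, 3), pool now (3, 6)
The stuck group stays short no matter what:
  proc-G still needs (4, 6) but only (3, 6) is free — short on type-A units
  proc-E still needs (5, 1) but only (3, 6) is free — short on type-A units
  proc-F still needs (4, 5) but only (3, 6) is free — short on type-A units
  proc-B still needs (5, 1) but only (3, 6) is free — short on type-A units


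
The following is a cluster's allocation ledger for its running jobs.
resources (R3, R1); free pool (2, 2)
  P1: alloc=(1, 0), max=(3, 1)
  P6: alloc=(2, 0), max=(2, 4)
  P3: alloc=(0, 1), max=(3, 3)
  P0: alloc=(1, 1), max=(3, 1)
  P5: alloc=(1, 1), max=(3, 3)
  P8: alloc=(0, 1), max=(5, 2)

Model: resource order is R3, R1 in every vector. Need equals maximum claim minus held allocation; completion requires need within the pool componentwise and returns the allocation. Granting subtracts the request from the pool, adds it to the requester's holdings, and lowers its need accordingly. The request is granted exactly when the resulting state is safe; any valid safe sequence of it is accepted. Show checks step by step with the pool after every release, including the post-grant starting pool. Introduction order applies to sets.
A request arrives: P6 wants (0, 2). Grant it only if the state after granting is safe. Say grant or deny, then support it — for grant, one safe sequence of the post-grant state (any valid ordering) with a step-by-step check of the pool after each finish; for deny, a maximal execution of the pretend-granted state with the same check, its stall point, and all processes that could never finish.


DENY — the pretend-granted state is unsafe.
Key observation: after P0, P1 the pool peaks at (4, 1), and each blocked process is short somewhere: P6 on R1; P3 on R1; P5 on R1; P8 on R3.
Pretend the grant happened; the run P0, P1 goes as far as possible. Verifying each step:
  pool = (2, 0)
  run P0 (needs (2, 0), free (2, 0)); after release of (1, 1) the pool is (3, 1)
  run P1 (needs (2, 1), free (3, 1)); after release of (1, 0) the pool is (4, 1)
  P6 still needs (0, 2) but only (4, 1) is free — short on R1
  P3 still needs (3, 2) but only (4, 1) is free — short on R1
  P5 still needs (2, 2) but only (4, 1) is free — short on R1
  P8 still needs (5, 1) but only (4, 1) is free — short on R3
Processes that could never finish after the grant: P6, P3, P5 and P8.


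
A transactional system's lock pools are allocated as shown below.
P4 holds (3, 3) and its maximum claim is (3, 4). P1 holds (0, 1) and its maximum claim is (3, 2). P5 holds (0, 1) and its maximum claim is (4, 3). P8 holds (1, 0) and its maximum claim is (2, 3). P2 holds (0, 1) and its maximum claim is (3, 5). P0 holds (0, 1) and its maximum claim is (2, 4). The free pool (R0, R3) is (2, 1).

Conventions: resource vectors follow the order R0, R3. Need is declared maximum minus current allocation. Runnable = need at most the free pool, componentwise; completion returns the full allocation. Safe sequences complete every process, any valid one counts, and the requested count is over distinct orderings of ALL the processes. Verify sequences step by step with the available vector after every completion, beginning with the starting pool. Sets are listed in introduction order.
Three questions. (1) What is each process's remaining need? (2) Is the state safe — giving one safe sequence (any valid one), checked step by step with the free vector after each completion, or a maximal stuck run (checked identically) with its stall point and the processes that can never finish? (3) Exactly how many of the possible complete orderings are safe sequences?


(1) Outstanding need per process (order R0, R3):
  P4: (0, 1)
  P1: (3, 1)
  P5: (4, 2)
  P8: (1, 3)
  P2: (3, 4)
  P0: (2, 3)
(2) The state is SAFE; one workable sequence: P4, P0, P8, P1, P2, P5.
Key observation: the order's first zero-slack moment is P4 ((0, 1) needed, (2, 1) free — a requested resource with nothing to spare).
Step-by-step check:
  pool = (2, 1)
  run P4 (needs (0, 1), free (2, 1)); after release of (3, 3) the pool is (5, 4)
  run P0 (needs (2, 3), free (5, 4)); after release of (0, 1) the pool is (5, 5)
  run P8 (needs (1, 3), free (5, 5)); after release of (1, 0) the pool is (6, 5)
  run P1 (needs (3, 1), free (6, 5)); after release of (0, 1) the pool is (6, 6)
  run P2 (needs (3, 4), free (6, 6)); after release of (0, 1) the pool is (6, 7)
  run P5 (needs (4, 2), free (6, 7)); after release of (0, 1) the pool is (6, 8)
(3) Precisely 120 of the possible complete orderings are safe sequences.


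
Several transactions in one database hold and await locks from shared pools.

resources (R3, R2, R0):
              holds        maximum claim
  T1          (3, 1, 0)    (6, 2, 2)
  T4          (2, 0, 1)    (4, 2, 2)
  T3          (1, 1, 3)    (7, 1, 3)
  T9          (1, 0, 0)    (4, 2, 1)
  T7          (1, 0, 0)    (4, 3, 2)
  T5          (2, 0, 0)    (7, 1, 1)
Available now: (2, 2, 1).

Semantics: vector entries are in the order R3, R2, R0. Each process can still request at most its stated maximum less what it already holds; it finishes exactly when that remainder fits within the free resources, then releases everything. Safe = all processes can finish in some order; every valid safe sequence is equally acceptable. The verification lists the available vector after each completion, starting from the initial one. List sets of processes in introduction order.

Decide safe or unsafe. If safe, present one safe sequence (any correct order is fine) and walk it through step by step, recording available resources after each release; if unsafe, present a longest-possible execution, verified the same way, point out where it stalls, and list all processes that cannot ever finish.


The state is SAFE; one workable sequence: T4, T9, T1, T7, T5, T3.
Key observation: at T4 the run first touches a limit — (2, 2, 1) against (2, 2, 1), exact on a resource it actually requests.
Check, step by step:
  pool = (2, 2, 1)
  T4 needs (2, 2, 1) <= (2, 2, 1) -> finishes; pool += (2, 0, 1) = (4, 2, 2)
  T9 needs (3, 2, 1) <= (4, 2, 2) -> finishes; pool += (1, 0, 0) = (5, 2, 2)
  T1 needs (3, 1, 2) <= (5, 2, 2) -> finishes; pool += (3, 1, 0) = (8, 3, 2)
  T7 needs (3, 3, 2) <= (8, 3, 2) -> finishes; pool += (1, 0, 0) = (9, 3, 2)
  T5 needs (5, 1, 1) <= (9, 3, 2) -> finishes; pool += (2, 0, 0) = (11, 3, 2)
  T3 needs (6, 0, 0) <= (11, 3, 2) -> finishes; pool += (1, 1, 3) = (12, 4, 5)
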